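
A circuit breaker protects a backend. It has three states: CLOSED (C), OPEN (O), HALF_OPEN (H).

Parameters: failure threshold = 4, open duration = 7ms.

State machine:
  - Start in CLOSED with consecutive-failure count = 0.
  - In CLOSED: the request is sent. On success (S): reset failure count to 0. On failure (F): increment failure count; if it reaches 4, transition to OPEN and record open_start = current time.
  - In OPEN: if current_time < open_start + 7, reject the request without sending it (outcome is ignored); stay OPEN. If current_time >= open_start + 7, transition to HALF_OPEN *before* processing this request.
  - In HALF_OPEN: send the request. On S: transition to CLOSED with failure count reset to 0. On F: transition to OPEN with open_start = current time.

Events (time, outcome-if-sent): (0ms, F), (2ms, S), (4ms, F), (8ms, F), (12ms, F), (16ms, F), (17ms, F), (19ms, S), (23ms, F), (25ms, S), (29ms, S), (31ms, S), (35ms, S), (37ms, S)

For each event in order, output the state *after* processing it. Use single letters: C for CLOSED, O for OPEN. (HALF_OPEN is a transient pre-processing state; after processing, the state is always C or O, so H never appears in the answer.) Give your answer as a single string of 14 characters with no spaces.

Answer: CCCCCOOOOOOCCC

Derivation:
State after each event:
  event#1 t=0ms outcome=F: state=CLOSED
  event#2 t=2ms outcome=S: state=CLOSED
  event#3 t=4ms outcome=F: state=CLOSED
  event#4 t=8ms outcome=F: state=CLOSED
  event#5 t=12ms outcome=F: state=CLOSED
  event#6 t=16ms outcome=F: state=OPEN
  event#7 t=17ms outcome=F: state=OPEN
  event#8 t=19ms outcome=S: state=OPEN
  event#9 t=23ms outcome=F: state=OPEN
  event#10 t=25ms outcome=S: state=OPEN
  event#11 t=29ms outcome=S: state=OPEN
  event#12 t=31ms outcome=S: state=CLOSED
  event#13 t=35ms outcome=S: state=CLOSED
  event#14 t=37ms outcome=S: state=CLOSED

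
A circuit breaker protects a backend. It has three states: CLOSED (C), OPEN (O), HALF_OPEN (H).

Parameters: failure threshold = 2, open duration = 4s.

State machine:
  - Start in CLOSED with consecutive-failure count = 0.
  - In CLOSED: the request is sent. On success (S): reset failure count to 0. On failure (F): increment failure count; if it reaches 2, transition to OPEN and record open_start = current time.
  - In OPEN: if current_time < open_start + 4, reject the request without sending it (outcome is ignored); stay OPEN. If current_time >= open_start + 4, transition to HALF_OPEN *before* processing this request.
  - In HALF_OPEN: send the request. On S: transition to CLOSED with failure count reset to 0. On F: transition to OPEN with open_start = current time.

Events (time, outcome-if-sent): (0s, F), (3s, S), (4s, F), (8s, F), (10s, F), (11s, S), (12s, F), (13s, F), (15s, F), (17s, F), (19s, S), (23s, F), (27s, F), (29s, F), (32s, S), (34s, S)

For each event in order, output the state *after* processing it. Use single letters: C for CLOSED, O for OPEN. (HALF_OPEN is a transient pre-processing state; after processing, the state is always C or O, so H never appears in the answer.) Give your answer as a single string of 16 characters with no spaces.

Answer: CCCOOOOOOOOOOOCC

Derivation:
State after each event:
  event#1 t=0s outcome=F: state=CLOSED
  event#2 t=3s outcome=S: state=CLOSED
  event#3 t=4s outcome=F: state=CLOSED
  event#4 t=8s outcome=F: state=OPEN
  event#5 t=10s outcome=F: state=OPEN
  event#6 t=11s outcome=S: state=OPEN
  event#7 t=12s outcome=F: state=OPEN
  event#8 t=13s outcome=F: state=OPEN
  event#9 t=15s outcome=F: state=OPEN
  event#10 t=17s outcome=F: state=OPEN
  event#11 t=19s outcome=S: state=OPEN
  event#12 t=23s outcome=F: state=OPEN
  event#13 t=27s outcome=F: state=OPEN
  event#14 t=29s outcome=F: state=OPEN
  event#15 t=32s outcome=S: state=CLOSED
  event#16 t=34s outcome=S: state=CLOSED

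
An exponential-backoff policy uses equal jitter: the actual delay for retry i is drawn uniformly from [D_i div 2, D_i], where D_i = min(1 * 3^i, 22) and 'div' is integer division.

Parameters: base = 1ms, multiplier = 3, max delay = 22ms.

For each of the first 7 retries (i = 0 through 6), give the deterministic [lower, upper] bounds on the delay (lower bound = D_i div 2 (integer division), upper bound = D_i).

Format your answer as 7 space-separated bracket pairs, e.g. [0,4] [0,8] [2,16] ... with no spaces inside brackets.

Computing bounds per retry:
  i=0: D_i=min(1*3^0,22)=1, bounds=[0,1]
  i=1: D_i=min(1*3^1,22)=3, bounds=[1,3]
  i=2: D_i=min(1*3^2,22)=9, bounds=[4,9]
  i=3: D_i=min(1*3^3,22)=22, bounds=[11,22]
  i=4: D_i=min(1*3^4,22)=22, bounds=[11,22]
  i=5: D_i=min(1*3^5,22)=22, bounds=[11,22]
  i=6: D_i=min(1*3^6,22)=22, bounds=[11,22]

Answer: [0,1] [1,3] [4,9] [11,22] [11,22] [11,22] [11,22]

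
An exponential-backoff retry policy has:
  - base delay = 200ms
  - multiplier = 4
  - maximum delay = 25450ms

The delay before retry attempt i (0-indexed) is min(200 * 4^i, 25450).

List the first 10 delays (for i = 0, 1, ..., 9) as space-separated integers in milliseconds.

Computing each delay:
  i=0: min(200*4^0, 25450) = 200
  i=1: min(200*4^1, 25450) = 800
  i=2: min(200*4^2, 25450) = 3200
  i=3: min(200*4^3, 25450) = 12800
  i=4: min(200*4^4, 25450) = 25450
  i=5: min(200*4^5, 25450) = 25450
  i=6: min(200*4^6, 25450) = 25450
  i=7: min(200*4^7, 25450) = 25450
  i=8: min(200*4^8, 25450) = 25450
  i=9: min(200*4^9, 25450) = 25450

Answer: 200 800 3200 12800 25450 25450 25450 25450 25450 25450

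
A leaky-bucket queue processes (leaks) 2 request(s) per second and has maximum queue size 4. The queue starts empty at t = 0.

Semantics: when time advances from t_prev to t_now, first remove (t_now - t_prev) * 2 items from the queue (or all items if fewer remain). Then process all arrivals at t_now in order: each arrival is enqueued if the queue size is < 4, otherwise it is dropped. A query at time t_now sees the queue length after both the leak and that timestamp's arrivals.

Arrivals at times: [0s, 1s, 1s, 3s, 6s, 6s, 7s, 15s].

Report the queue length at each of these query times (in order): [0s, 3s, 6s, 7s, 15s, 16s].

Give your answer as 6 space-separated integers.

Queue lengths at query times:
  query t=0s: backlog = 1
  query t=3s: backlog = 1
  query t=6s: backlog = 2
  query t=7s: backlog = 1
  query t=15s: backlog = 1
  query t=16s: backlog = 0

Answer: 1 1 2 1 1 0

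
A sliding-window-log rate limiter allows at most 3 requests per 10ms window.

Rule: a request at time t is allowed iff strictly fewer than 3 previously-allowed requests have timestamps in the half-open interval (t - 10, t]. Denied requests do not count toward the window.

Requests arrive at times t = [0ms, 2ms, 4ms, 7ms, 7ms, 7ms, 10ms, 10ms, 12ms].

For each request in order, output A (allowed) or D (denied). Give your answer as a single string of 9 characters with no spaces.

Tracking allowed requests in the window:
  req#1 t=0ms: ALLOW
  req#2 t=2ms: ALLOW
  req#3 t=4ms: ALLOW
  req#4 t=7ms: DENY
  req#5 t=7ms: DENY
  req#6 t=7ms: DENY
  req#7 t=10ms: ALLOW
  req#8 t=10ms: DENY
  req#9 t=12ms: ALLOW

Answer: AAADDDADA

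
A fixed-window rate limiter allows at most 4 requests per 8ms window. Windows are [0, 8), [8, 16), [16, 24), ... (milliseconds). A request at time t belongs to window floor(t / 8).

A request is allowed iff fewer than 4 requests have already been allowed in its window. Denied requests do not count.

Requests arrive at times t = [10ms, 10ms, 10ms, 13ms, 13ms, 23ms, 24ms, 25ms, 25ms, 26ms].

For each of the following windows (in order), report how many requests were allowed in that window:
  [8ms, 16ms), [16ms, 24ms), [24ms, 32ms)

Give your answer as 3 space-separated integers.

Answer: 4 1 4

Derivation:
Processing requests:
  req#1 t=10ms (window 1): ALLOW
  req#2 t=10ms (window 1): ALLOW
  req#3 t=10ms (window 1): ALLOW
  req#4 t=13ms (window 1): ALLOW
  req#5 t=13ms (window 1): DENY
  req#6 t=23ms (window 2): ALLOW
  req#7 t=24ms (window 3): ALLOW
  req#8 t=25ms (window 3): ALLOW
  req#9 t=25ms (window 3): ALLOW
  req#10 t=26ms (window 3): ALLOW

Allowed counts by window: 4 1 4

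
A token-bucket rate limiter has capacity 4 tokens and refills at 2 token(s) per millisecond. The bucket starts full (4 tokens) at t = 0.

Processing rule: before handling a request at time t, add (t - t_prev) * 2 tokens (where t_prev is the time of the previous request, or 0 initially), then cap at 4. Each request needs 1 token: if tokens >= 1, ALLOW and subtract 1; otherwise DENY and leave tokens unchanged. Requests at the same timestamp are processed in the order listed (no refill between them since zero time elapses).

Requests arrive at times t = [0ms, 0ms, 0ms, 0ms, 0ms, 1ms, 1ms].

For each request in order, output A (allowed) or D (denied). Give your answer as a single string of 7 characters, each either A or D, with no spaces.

Simulating step by step:
  req#1 t=0ms: ALLOW
  req#2 t=0ms: ALLOW
  req#3 t=0ms: ALLOW
  req#4 t=0ms: ALLOW
  req#5 t=0ms: DENY
  req#6 t=1ms: ALLOW
  req#7 t=1ms: ALLOW

Answer: AAAADAA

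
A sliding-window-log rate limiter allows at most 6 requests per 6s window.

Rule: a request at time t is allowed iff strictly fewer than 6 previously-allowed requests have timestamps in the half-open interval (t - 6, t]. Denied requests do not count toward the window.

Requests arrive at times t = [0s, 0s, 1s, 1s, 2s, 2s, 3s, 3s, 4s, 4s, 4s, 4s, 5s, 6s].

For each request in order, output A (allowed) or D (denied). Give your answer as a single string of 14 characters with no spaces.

Tracking allowed requests in the window:
  req#1 t=0s: ALLOW
  req#2 t=0s: ALLOW
  req#3 t=1s: ALLOW
  req#4 t=1s: ALLOW
  req#5 t=2s: ALLOW
  req#6 t=2s: ALLOW
  req#7 t=3s: DENY
  req#8 t=3s: DENY
  req#9 t=4s: DENY
  req#10 t=4s: DENY
  req#11 t=4s: DENY
  req#12 t=4s: DENY
  req#13 t=5s: DENY
  req#14 t=6s: ALLOW

Answer: AAAAAADDDDDDDA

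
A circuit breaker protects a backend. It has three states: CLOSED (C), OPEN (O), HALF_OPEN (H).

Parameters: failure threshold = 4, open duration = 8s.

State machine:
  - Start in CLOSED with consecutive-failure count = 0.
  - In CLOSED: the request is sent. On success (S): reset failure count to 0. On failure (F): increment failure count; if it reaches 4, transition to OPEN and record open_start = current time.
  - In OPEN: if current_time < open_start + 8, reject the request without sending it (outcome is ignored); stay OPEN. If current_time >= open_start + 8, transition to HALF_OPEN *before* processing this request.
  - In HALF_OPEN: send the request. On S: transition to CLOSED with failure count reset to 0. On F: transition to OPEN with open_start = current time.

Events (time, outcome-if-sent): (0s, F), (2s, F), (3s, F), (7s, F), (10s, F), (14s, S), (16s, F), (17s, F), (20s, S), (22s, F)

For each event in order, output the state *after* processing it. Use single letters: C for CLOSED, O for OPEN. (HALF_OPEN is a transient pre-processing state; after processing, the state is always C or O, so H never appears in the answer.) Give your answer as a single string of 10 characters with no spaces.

Answer: CCCOOOOOOO

Derivation:
State after each event:
  event#1 t=0s outcome=F: state=CLOSED
  event#2 t=2s outcome=F: state=CLOSED
  event#3 t=3s outcome=F: state=CLOSED
  event#4 t=7s outcome=F: state=OPEN
  event#5 t=10s outcome=F: state=OPEN
  event#6 t=14s outcome=S: state=OPEN
  event#7 t=16s outcome=F: state=OPEN
  event#8 t=17s outcome=F: state=OPEN
  event#9 t=20s outcome=S: state=OPEN
  event#10 t=22s outcome=F: state=OPEN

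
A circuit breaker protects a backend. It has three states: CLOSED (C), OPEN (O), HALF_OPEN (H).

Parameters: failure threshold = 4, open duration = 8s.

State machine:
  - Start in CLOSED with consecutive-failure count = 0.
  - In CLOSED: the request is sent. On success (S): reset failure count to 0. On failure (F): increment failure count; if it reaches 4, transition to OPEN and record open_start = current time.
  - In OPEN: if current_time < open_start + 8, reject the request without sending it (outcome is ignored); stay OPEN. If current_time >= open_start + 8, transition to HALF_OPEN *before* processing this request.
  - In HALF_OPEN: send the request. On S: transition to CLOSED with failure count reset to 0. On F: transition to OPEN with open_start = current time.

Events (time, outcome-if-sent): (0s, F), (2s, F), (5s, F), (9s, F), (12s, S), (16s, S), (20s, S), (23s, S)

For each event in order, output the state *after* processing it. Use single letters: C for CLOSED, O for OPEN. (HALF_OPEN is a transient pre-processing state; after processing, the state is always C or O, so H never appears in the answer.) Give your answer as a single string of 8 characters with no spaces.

State after each event:
  event#1 t=0s outcome=F: state=CLOSED
  event#2 t=2s outcome=F: state=CLOSED
  event#3 t=5s outcome=F: state=CLOSED
  event#4 t=9s outcome=F: state=OPEN
  event#5 t=12s outcome=S: state=OPEN
  event#6 t=16s outcome=S: state=OPEN
  event#7 t=20s outcome=S: state=CLOSED
  event#8 t=23s outcome=S: state=CLOSED

Answer: CCCOOOCC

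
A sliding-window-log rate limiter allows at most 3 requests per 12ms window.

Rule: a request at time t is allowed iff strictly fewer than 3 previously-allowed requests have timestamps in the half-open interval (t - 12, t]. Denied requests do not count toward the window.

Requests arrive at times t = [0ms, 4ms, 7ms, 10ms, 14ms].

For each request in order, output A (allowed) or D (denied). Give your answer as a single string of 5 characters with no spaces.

Answer: AAADA

Derivation:
Tracking allowed requests in the window:
  req#1 t=0ms: ALLOW
  req#2 t=4ms: ALLOW
  req#3 t=7ms: ALLOW
  req#4 t=10ms: DENY
  req#5 t=14ms: ALLOW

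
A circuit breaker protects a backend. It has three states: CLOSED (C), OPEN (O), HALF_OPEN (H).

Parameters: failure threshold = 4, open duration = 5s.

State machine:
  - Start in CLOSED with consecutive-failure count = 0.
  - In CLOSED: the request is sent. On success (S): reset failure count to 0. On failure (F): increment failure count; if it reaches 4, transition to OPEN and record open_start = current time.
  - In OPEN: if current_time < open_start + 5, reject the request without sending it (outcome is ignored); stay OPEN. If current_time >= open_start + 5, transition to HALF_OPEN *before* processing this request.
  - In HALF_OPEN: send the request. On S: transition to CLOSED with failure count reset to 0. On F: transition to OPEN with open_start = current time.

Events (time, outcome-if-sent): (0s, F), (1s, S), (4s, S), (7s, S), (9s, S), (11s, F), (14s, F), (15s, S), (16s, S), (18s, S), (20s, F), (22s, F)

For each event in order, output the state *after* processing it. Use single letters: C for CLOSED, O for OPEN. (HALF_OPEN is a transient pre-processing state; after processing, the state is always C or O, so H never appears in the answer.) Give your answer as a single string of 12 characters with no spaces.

Answer: CCCCCCCCCCCC

Derivation:
State after each event:
  event#1 t=0s outcome=F: state=CLOSED
  event#2 t=1s outcome=S: state=CLOSED
  event#3 t=4s outcome=S: state=CLOSED
  event#4 t=7s outcome=S: state=CLOSED
  event#5 t=9s outcome=S: state=CLOSED
  event#6 t=11s outcome=F: state=CLOSED
  event#7 t=14s outcome=F: state=CLOSED
  event#8 t=15s outcome=S: state=CLOSED
  event#9 t=16s outcome=S: state=CLOSED
  event#10 t=18s outcome=S: state=CLOSED
  event#11 t=20s outcome=F: state=CLOSED
  event#12 t=22s outcome=F: state=CLOSED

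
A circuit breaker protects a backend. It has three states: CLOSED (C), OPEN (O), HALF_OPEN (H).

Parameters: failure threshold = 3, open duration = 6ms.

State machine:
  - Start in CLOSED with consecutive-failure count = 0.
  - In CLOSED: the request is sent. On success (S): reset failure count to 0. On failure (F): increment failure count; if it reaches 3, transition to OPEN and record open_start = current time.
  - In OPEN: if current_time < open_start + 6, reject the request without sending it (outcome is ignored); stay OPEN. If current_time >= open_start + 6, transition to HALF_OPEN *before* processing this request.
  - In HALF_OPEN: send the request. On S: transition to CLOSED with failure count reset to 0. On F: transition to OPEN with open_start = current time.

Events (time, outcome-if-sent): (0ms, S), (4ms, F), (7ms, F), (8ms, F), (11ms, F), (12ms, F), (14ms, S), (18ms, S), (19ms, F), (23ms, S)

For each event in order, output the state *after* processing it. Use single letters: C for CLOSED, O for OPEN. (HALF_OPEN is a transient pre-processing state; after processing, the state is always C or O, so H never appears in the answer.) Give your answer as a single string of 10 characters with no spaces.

Answer: CCCOOOCCCC

Derivation:
State after each event:
  event#1 t=0ms outcome=S: state=CLOSED
  event#2 t=4ms outcome=F: state=CLOSED
  event#3 t=7ms outcome=F: state=CLOSED
  event#4 t=8ms outcome=F: state=OPEN
  event#5 t=11ms outcome=F: state=OPEN
  event#6 t=12ms outcome=F: state=OPEN
  event#7 t=14ms outcome=S: state=CLOSED
  event#8 t=18ms outcome=S: state=CLOSED
  event#9 t=19ms outcome=F: state=CLOSED
  event#10 t=23ms outcome=S: state=CLOSED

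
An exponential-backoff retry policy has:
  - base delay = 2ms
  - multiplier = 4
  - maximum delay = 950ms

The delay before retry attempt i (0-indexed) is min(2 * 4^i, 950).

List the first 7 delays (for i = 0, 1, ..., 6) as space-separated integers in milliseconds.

Computing each delay:
  i=0: min(2*4^0, 950) = 2
  i=1: min(2*4^1, 950) = 8
  i=2: min(2*4^2, 950) = 32
  i=3: min(2*4^3, 950) = 128
  i=4: min(2*4^4, 950) = 512
  i=5: min(2*4^5, 950) = 950
  i=6: min(2*4^6, 950) = 950

Answer: 2 8 32 128 512 950 950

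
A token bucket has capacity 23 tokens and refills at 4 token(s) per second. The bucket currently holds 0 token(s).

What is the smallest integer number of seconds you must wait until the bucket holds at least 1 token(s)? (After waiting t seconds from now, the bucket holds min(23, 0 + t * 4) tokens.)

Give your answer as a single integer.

Need 0 + t * 4 >= 1, so t >= 1/4.
Smallest integer t = ceil(1/4) = 1.

Answer: 1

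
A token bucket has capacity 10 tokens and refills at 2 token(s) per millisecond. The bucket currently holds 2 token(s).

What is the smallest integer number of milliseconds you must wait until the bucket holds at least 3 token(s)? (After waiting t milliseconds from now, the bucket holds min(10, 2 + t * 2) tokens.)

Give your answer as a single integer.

Answer: 1

Derivation:
Need 2 + t * 2 >= 3, so t >= 1/2.
Smallest integer t = ceil(1/2) = 1.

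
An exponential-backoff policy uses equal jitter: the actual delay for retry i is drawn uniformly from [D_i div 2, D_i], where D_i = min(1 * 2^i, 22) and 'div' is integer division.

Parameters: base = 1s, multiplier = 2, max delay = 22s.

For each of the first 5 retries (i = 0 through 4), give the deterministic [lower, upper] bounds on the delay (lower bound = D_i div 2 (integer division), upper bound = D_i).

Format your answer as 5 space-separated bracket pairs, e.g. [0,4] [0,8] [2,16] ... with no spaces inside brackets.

Answer: [0,1] [1,2] [2,4] [4,8] [8,16]

Derivation:
Computing bounds per retry:
  i=0: D_i=min(1*2^0,22)=1, bounds=[0,1]
  i=1: D_i=min(1*2^1,22)=2, bounds=[1,2]
  i=2: D_i=min(1*2^2,22)=4, bounds=[2,4]
  i=3: D_i=min(1*2^3,22)=8, bounds=[4,8]
  i=4: D_i=min(1*2^4,22)=16, bounds=[8,16]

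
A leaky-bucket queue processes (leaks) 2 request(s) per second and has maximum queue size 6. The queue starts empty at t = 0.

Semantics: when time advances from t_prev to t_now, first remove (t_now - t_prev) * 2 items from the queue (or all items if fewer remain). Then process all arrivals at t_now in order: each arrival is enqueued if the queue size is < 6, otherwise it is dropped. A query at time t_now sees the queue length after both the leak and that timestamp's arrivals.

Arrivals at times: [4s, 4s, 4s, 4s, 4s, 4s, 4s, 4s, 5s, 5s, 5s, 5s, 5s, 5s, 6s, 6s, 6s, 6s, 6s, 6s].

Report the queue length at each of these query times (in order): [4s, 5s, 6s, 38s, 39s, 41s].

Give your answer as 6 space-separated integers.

Answer: 6 6 6 0 0 0

Derivation:
Queue lengths at query times:
  query t=4s: backlog = 6
  query t=5s: backlog = 6
  query t=6s: backlog = 6
  query t=38s: backlog = 0
  query t=39s: backlog = 0
  query t=41s: backlog = 0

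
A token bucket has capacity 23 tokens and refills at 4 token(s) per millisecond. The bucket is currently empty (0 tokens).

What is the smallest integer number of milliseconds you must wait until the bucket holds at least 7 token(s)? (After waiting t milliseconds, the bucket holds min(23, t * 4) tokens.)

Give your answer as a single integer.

Need t * 4 >= 7, so t >= 7/4.
Smallest integer t = ceil(7/4) = 2.

Answer: 2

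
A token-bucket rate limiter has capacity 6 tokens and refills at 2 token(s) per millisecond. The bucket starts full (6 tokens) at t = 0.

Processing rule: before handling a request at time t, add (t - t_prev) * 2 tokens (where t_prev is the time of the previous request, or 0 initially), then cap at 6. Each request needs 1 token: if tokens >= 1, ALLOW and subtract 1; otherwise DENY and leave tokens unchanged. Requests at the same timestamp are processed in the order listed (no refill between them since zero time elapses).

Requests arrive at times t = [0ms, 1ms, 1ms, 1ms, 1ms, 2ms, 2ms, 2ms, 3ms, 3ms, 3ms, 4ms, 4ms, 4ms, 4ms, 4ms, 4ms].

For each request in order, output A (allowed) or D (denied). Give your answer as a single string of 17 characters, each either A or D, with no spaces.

Simulating step by step:
  req#1 t=0ms: ALLOW
  req#2 t=1ms: ALLOW
  req#3 t=1ms: ALLOW
  req#4 t=1ms: ALLOW
  req#5 t=1ms: ALLOW
  req#6 t=2ms: ALLOW
  req#7 t=2ms: ALLOW
  req#8 t=2ms: ALLOW
  req#9 t=3ms: ALLOW
  req#10 t=3ms: ALLOW
  req#11 t=3ms: ALLOW
  req#12 t=4ms: ALLOW
  req#13 t=4ms: ALLOW
  req#14 t=4ms: DENY
  req#15 t=4ms: DENY
  req#16 t=4ms: DENY
  req#17 t=4ms: DENY

Answer: AAAAAAAAAAAAADDDD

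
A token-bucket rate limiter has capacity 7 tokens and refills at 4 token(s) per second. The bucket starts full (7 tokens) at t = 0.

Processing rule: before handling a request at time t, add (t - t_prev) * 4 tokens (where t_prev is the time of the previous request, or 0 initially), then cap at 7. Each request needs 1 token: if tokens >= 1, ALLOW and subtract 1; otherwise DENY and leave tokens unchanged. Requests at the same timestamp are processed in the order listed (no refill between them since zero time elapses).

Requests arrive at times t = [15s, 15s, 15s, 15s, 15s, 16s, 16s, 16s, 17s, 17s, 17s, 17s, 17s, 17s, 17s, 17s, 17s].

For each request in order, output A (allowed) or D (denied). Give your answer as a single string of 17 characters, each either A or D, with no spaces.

Answer: AAAAAAAAAAAAAAADD

Derivation:
Simulating step by step:
  req#1 t=15s: ALLOW
  req#2 t=15s: ALLOW
  req#3 t=15s: ALLOW
  req#4 t=15s: ALLOW
  req#5 t=15s: ALLOW
  req#6 t=16s: ALLOW
  req#7 t=16s: ALLOW
  req#8 t=16s: ALLOW
  req#9 t=17s: ALLOW
  req#10 t=17s: ALLOW
  req#11 t=17s: ALLOW
  req#12 t=17s: ALLOW
  req#13 t=17s: ALLOW
  req#14 t=17s: ALLOW
  req#15 t=17s: ALLOW
  req#16 t=17s: DENY
  req#17 t=17s: DENY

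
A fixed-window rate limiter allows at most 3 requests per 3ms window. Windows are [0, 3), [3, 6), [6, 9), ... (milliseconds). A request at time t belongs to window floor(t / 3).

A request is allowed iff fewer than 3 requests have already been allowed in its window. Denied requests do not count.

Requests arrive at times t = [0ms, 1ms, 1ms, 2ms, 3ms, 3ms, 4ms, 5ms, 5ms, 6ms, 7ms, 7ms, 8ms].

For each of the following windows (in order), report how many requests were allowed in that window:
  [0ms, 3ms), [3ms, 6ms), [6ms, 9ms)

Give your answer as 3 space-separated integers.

Answer: 3 3 3

Derivation:
Processing requests:
  req#1 t=0ms (window 0): ALLOW
  req#2 t=1ms (window 0): ALLOW
  req#3 t=1ms (window 0): ALLOW
  req#4 t=2ms (window 0): DENY
  req#5 t=3ms (window 1): ALLOW
  req#6 t=3ms (window 1): ALLOW
  req#7 t=4ms (window 1): ALLOW
  req#8 t=5ms (window 1): DENY
  req#9 t=5ms (window 1): DENY
  req#10 t=6ms (window 2): ALLOW
  req#11 t=7ms (window 2): ALLOW
  req#12 t=7ms (window 2): ALLOW
  req#13 t=8ms (window 2): DENY

Allowed counts by window: 3 3 3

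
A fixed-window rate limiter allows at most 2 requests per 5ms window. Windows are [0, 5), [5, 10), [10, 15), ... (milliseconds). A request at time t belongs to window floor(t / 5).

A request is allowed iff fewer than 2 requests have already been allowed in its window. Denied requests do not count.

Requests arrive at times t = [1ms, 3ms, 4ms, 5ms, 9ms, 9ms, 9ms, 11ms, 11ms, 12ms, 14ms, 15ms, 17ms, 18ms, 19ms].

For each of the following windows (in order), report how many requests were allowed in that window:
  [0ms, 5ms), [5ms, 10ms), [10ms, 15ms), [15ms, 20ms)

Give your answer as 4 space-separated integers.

Answer: 2 2 2 2

Derivation:
Processing requests:
  req#1 t=1ms (window 0): ALLOW
  req#2 t=3ms (window 0): ALLOW
  req#3 t=4ms (window 0): DENY
  req#4 t=5ms (window 1): ALLOW
  req#5 t=9ms (window 1): ALLOW
  req#6 t=9ms (window 1): DENY
  req#7 t=9ms (window 1): DENY
  req#8 t=11ms (window 2): ALLOW
  req#9 t=11ms (window 2): ALLOW
  req#10 t=12ms (window 2): DENY
  req#11 t=14ms (window 2): DENY
  req#12 t=15ms (window 3): ALLOW
  req#13 t=17ms (window 3): ALLOW
  req#14 t=18ms (window 3): DENY
  req#15 t=19ms (window 3): DENY

Allowed counts by window: 2 2 2 2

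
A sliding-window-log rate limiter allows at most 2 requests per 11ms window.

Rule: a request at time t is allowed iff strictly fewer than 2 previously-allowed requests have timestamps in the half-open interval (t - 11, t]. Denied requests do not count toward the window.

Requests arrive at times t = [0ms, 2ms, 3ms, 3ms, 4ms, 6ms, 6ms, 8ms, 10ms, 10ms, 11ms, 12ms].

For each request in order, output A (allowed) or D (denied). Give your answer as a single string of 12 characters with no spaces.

Tracking allowed requests in the window:
  req#1 t=0ms: ALLOW
  req#2 t=2ms: ALLOW
  req#3 t=3ms: DENY
  req#4 t=3ms: DENY
  req#5 t=4ms: DENY
  req#6 t=6ms: DENY
  req#7 t=6ms: DENY
  req#8 t=8ms: DENY
  req#9 t=10ms: DENY
  req#10 t=10ms: DENY
  req#11 t=11ms: ALLOW
  req#12 t=12ms: DENY

Answer: AADDDDDDDDAD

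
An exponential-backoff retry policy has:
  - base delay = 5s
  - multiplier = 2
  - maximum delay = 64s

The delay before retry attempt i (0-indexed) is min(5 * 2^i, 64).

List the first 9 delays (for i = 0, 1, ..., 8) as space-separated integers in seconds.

Answer: 5 10 20 40 64 64 64 64 64

Derivation:
Computing each delay:
  i=0: min(5*2^0, 64) = 5
  i=1: min(5*2^1, 64) = 10
  i=2: min(5*2^2, 64) = 20
  i=3: min(5*2^3, 64) = 40
  i=4: min(5*2^4, 64) = 64
  i=5: min(5*2^5, 64) = 64
  i=6: min(5*2^6, 64) = 64
  i=7: min(5*2^7, 64) = 64
  i=8: min(5*2^8, 64) = 64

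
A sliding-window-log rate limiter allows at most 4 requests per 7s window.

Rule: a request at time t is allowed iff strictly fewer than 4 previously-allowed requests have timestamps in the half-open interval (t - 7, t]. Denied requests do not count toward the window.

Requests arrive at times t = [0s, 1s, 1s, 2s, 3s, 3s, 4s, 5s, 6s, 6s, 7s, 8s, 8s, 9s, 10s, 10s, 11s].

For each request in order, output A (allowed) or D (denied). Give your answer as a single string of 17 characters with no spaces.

Answer: AAAADDDDDDAAAADDD

Derivation:
Tracking allowed requests in the window:
  req#1 t=0s: ALLOW
  req#2 t=1s: ALLOW
  req#3 t=1s: ALLOW
  req#4 t=2s: ALLOW
  req#5 t=3s: DENY
  req#6 t=3s: DENY
  req#7 t=4s: DENY
  req#8 t=5s: DENY
  req#9 t=6s: DENY
  req#10 t=6s: DENY
  req#11 t=7s: ALLOW
  req#12 t=8s: ALLOW
  req#13 t=8s: ALLOW
  req#14 t=9s: ALLOW
  req#15 t=10s: DENY
  req#16 t=10s: DENY
  req#17 t=11s: DENY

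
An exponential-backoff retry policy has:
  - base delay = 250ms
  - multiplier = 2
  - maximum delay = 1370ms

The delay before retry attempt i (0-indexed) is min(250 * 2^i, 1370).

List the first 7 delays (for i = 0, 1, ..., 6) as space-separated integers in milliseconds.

Answer: 250 500 1000 1370 1370 1370 1370

Derivation:
Computing each delay:
  i=0: min(250*2^0, 1370) = 250
  i=1: min(250*2^1, 1370) = 500
  i=2: min(250*2^2, 1370) = 1000
  i=3: min(250*2^3, 1370) = 1370
  i=4: min(250*2^4, 1370) = 1370
  i=5: min(250*2^5, 1370) = 1370
  i=6: min(250*2^6, 1370) = 1370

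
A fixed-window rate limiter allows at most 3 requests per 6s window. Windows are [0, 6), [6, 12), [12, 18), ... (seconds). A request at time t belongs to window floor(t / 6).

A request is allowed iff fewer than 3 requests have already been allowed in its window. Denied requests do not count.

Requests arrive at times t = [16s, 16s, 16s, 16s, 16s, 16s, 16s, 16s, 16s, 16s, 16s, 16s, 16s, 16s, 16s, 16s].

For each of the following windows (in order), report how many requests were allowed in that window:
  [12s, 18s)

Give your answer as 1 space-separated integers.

Processing requests:
  req#1 t=16s (window 2): ALLOW
  req#2 t=16s (window 2): ALLOW
  req#3 t=16s (window 2): ALLOW
  req#4 t=16s (window 2): DENY
  req#5 t=16s (window 2): DENY
  req#6 t=16s (window 2): DENY
  req#7 t=16s (window 2): DENY
  req#8 t=16s (window 2): DENY
  req#9 t=16s (window 2): DENY
  req#10 t=16s (window 2): DENY
  req#11 t=16s (window 2): DENY
  req#12 t=16s (window 2): DENY
  req#13 t=16s (window 2): DENY
  req#14 t=16s (window 2): DENY
  req#15 t=16s (window 2): DENY
  req#16 t=16s (window 2): DENY

Allowed counts by window: 3

Answer: 3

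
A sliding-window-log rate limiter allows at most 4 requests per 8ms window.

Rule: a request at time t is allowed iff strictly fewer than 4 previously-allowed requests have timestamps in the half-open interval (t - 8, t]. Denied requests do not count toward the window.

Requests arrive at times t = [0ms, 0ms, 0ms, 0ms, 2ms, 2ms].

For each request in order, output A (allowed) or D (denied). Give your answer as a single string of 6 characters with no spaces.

Answer: AAAADD

Derivation:
Tracking allowed requests in the window:
  req#1 t=0ms: ALLOW
  req#2 t=0ms: ALLOW
  req#3 t=0ms: ALLOW
  req#4 t=0ms: ALLOW
  req#5 t=2ms: DENY
  req#6 t=2ms: DENY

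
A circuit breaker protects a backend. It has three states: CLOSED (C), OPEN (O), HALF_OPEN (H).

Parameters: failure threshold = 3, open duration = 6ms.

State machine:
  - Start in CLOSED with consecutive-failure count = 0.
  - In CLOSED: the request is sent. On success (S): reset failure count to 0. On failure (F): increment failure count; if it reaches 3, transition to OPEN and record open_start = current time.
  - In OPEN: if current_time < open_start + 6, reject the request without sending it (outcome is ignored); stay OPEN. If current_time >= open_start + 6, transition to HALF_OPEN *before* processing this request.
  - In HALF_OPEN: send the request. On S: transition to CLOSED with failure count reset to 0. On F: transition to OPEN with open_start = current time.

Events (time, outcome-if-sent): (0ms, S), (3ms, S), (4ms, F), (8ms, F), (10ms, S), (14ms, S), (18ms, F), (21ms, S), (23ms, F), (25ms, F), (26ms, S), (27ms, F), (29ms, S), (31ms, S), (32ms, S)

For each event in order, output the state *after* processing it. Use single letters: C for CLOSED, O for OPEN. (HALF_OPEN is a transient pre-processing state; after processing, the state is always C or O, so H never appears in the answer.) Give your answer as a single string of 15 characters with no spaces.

Answer: CCCCCCCCCCCCCCC

Derivation:
State after each event:
  event#1 t=0ms outcome=S: state=CLOSED
  event#2 t=3ms outcome=S: state=CLOSED
  event#3 t=4ms outcome=F: state=CLOSED
  event#4 t=8ms outcome=F: state=CLOSED
  event#5 t=10ms outcome=S: state=CLOSED
  event#6 t=14ms outcome=S: state=CLOSED
  event#7 t=18ms outcome=F: state=CLOSED
  event#8 t=21ms outcome=S: state=CLOSED
  event#9 t=23ms outcome=F: state=CLOSED
  event#10 t=25ms outcome=F: state=CLOSED
  event#11 t=26ms outcome=S: state=CLOSED
  event#12 t=27ms outcome=F: state=CLOSED
  event#13 t=29ms outcome=S: state=CLOSED
  event#14 t=31ms outcome=S: state=CLOSED
  event#15 t=32ms outcome=S: state=CLOSED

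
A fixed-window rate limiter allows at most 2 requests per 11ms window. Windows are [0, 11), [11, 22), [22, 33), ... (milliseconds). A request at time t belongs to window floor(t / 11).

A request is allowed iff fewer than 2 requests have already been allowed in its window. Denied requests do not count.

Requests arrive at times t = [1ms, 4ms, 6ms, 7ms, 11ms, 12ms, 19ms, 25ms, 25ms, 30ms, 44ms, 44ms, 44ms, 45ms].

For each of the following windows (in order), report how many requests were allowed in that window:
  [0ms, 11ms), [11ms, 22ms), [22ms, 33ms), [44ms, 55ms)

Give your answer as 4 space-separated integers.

Answer: 2 2 2 2

Derivation:
Processing requests:
  req#1 t=1ms (window 0): ALLOW
  req#2 t=4ms (window 0): ALLOW
  req#3 t=6ms (window 0): DENY
  req#4 t=7ms (window 0): DENY
  req#5 t=11ms (window 1): ALLOW
  req#6 t=12ms (window 1): ALLOW
  req#7 t=19ms (window 1): DENY
  req#8 t=25ms (window 2): ALLOW
  req#9 t=25ms (window 2): ALLOW
  req#10 t=30ms (window 2): DENY
  req#11 t=44ms (window 4): ALLOW
  req#12 t=44ms (window 4): ALLOW
  req#13 t=44ms (window 4): DENY
  req#14 t=45ms (window 4): DENY

Allowed counts by window: 2 2 2 2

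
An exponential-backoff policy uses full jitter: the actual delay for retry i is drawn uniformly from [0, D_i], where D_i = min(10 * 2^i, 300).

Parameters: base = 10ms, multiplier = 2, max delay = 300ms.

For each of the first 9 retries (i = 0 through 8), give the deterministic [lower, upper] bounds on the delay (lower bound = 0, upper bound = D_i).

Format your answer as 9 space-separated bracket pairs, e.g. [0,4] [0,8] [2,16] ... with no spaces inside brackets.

Computing bounds per retry:
  i=0: D_i=min(10*2^0,300)=10, bounds=[0,10]
  i=1: D_i=min(10*2^1,300)=20, bounds=[0,20]
  i=2: D_i=min(10*2^2,300)=40, bounds=[0,40]
  i=3: D_i=min(10*2^3,300)=80, bounds=[0,80]
  i=4: D_i=min(10*2^4,300)=160, bounds=[0,160]
  i=5: D_i=min(10*2^5,300)=300, bounds=[0,300]
  i=6: D_i=min(10*2^6,300)=300, bounds=[0,300]
  i=7: D_i=min(10*2^7,300)=300, bounds=[0,300]
  i=8: D_i=min(10*2^8,300)=300, bounds=[0,300]

Answer: [0,10] [0,20] [0,40] [0,80] [0,160] [0,300] [0,300] [0,300] [0,300]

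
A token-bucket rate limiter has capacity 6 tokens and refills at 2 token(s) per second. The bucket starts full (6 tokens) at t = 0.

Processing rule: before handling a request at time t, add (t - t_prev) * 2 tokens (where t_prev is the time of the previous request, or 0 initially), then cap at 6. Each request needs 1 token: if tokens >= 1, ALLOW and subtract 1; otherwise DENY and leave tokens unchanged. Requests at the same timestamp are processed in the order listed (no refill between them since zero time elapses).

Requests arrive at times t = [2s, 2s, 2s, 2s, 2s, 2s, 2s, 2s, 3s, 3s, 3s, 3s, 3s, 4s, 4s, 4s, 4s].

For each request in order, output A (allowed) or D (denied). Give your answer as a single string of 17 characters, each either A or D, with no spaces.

Answer: AAAAAADDAADDDAADD

Derivation:
Simulating step by step:
  req#1 t=2s: ALLOW
  req#2 t=2s: ALLOW
  req#3 t=2s: ALLOW
  req#4 t=2s: ALLOW
  req#5 t=2s: ALLOW
  req#6 t=2s: ALLOW
  req#7 t=2s: DENY
  req#8 t=2s: DENY
  req#9 t=3s: ALLOW
  req#10 t=3s: ALLOW
  req#11 t=3s: DENY
  req#12 t=3s: DENY
  req#13 t=3s: DENY
  req#14 t=4s: ALLOW
  req#15 t=4s: ALLOW
  req#16 t=4s: DENY
  req#17 t=4s: DENY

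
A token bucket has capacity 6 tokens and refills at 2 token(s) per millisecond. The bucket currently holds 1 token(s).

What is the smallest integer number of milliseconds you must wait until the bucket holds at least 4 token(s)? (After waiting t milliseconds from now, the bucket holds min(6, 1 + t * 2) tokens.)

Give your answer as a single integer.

Need 1 + t * 2 >= 4, so t >= 3/2.
Smallest integer t = ceil(3/2) = 2.

Answer: 2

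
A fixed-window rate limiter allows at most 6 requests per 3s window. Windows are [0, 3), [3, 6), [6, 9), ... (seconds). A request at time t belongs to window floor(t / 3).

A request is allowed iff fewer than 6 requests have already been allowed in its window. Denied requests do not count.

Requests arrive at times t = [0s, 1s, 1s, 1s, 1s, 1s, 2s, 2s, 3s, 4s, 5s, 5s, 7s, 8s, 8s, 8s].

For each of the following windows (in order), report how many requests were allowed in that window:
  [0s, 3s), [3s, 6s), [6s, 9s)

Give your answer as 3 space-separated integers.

Answer: 6 4 4

Derivation:
Processing requests:
  req#1 t=0s (window 0): ALLOW
  req#2 t=1s (window 0): ALLOW
  req#3 t=1s (window 0): ALLOW
  req#4 t=1s (window 0): ALLOW
  req#5 t=1s (window 0): ALLOW
  req#6 t=1s (window 0): ALLOW
  req#7 t=2s (window 0): DENY
  req#8 t=2s (window 0): DENY
  req#9 t=3s (window 1): ALLOW
  req#10 t=4s (window 1): ALLOW
  req#11 t=5s (window 1): ALLOW
  req#12 t=5s (window 1): ALLOW
  req#13 t=7s (window 2): ALLOW
  req#14 t=8s (window 2): ALLOW
  req#15 t=8s (window 2): ALLOW
  req#16 t=8s (window 2): ALLOW

Allowed counts by window: 6 4 4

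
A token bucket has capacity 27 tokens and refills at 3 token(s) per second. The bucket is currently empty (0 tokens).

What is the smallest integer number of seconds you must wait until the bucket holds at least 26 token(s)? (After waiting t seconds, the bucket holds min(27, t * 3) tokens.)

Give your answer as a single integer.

Answer: 9

Derivation:
Need t * 3 >= 26, so t >= 26/3.
Smallest integer t = ceil(26/3) = 9.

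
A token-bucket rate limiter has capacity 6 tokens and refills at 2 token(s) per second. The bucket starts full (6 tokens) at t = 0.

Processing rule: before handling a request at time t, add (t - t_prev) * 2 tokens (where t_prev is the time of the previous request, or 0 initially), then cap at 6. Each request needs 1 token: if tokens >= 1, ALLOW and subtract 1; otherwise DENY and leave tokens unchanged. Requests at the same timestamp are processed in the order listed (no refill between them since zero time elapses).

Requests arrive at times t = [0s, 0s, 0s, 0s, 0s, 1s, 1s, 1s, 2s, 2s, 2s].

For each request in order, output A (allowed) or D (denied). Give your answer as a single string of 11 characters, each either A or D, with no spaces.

Simulating step by step:
  req#1 t=0s: ALLOW
  req#2 t=0s: ALLOW
  req#3 t=0s: ALLOW
  req#4 t=0s: ALLOW
  req#5 t=0s: ALLOW
  req#6 t=1s: ALLOW
  req#7 t=1s: ALLOW
  req#8 t=1s: ALLOW
  req#9 t=2s: ALLOW
  req#10 t=2s: ALLOW
  req#11 t=2s: DENY

Answer: AAAAAAAAAAD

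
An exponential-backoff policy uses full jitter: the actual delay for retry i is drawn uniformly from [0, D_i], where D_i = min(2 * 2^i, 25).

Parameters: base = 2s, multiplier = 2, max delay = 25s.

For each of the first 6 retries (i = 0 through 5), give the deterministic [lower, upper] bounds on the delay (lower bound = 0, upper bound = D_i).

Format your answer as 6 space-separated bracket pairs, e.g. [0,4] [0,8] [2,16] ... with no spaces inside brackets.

Computing bounds per retry:
  i=0: D_i=min(2*2^0,25)=2, bounds=[0,2]
  i=1: D_i=min(2*2^1,25)=4, bounds=[0,4]
  i=2: D_i=min(2*2^2,25)=8, bounds=[0,8]
  i=3: D_i=min(2*2^3,25)=16, bounds=[0,16]
  i=4: D_i=min(2*2^4,25)=25, bounds=[0,25]
  i=5: D_i=min(2*2^5,25)=25, bounds=[0,25]

Answer: [0,2] [0,4] [0,8] [0,16] [0,25] [0,25]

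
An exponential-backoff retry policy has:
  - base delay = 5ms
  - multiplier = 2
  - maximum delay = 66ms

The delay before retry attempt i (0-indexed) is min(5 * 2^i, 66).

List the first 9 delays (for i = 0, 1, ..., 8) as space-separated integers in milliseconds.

Answer: 5 10 20 40 66 66 66 66 66

Derivation:
Computing each delay:
  i=0: min(5*2^0, 66) = 5
  i=1: min(5*2^1, 66) = 10
  i=2: min(5*2^2, 66) = 20
  i=3: min(5*2^3, 66) = 40
  i=4: min(5*2^4, 66) = 66
  i=5: min(5*2^5, 66) = 66
  i=6: min(5*2^6, 66) = 66
  i=7: min(5*2^7, 66) = 66
  i=8: min(5*2^8, 66) = 66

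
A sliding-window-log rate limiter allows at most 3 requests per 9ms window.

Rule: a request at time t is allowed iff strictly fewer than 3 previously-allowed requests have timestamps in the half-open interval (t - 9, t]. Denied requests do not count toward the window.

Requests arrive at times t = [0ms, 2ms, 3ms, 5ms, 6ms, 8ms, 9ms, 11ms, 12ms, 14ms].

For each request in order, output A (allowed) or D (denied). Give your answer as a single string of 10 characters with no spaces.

Tracking allowed requests in the window:
  req#1 t=0ms: ALLOW
  req#2 t=2ms: ALLOW
  req#3 t=3ms: ALLOW
  req#4 t=5ms: DENY
  req#5 t=6ms: DENY
  req#6 t=8ms: DENY
  req#7 t=9ms: ALLOW
  req#8 t=11ms: ALLOW
  req#9 t=12ms: ALLOW
  req#10 t=14ms: DENY

Answer: AAADDDAAAD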